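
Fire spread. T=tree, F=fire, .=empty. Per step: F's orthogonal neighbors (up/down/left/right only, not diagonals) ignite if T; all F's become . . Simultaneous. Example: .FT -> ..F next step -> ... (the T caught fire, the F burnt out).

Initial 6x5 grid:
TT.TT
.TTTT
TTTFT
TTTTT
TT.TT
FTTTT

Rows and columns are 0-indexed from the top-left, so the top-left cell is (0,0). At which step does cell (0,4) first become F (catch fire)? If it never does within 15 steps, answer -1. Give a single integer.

Step 1: cell (0,4)='T' (+6 fires, +2 burnt)
Step 2: cell (0,4)='T' (+10 fires, +6 burnt)
Step 3: cell (0,4)='F' (+6 fires, +10 burnt)
  -> target ignites at step 3
Step 4: cell (0,4)='.' (+2 fires, +6 burnt)
Step 5: cell (0,4)='.' (+1 fires, +2 burnt)
Step 6: cell (0,4)='.' (+0 fires, +1 burnt)
  fire out at step 6

3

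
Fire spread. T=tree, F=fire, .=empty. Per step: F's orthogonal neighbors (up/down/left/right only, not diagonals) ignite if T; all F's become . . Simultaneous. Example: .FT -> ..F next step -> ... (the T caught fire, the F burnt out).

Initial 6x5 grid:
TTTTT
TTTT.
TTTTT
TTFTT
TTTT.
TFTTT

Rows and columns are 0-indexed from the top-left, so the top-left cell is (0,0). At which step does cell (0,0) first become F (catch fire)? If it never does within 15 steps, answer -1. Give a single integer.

Step 1: cell (0,0)='T' (+7 fires, +2 burnt)
Step 2: cell (0,0)='T' (+8 fires, +7 burnt)
Step 3: cell (0,0)='T' (+6 fires, +8 burnt)
Step 4: cell (0,0)='T' (+3 fires, +6 burnt)
Step 5: cell (0,0)='F' (+2 fires, +3 burnt)
  -> target ignites at step 5
Step 6: cell (0,0)='.' (+0 fires, +2 burnt)
  fire out at step 6

5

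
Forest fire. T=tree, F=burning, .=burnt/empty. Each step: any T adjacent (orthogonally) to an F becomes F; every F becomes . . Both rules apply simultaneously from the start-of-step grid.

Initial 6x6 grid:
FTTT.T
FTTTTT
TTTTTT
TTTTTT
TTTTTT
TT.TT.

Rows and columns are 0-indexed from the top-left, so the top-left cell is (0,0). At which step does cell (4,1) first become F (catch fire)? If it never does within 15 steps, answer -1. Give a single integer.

Step 1: cell (4,1)='T' (+3 fires, +2 burnt)
Step 2: cell (4,1)='T' (+4 fires, +3 burnt)
Step 3: cell (4,1)='T' (+5 fires, +4 burnt)
Step 4: cell (4,1)='F' (+5 fires, +5 burnt)
  -> target ignites at step 4
Step 5: cell (4,1)='.' (+5 fires, +5 burnt)
Step 6: cell (4,1)='.' (+4 fires, +5 burnt)
Step 7: cell (4,1)='.' (+3 fires, +4 burnt)
Step 8: cell (4,1)='.' (+2 fires, +3 burnt)
Step 9: cell (4,1)='.' (+0 fires, +2 burnt)
  fire out at step 9

4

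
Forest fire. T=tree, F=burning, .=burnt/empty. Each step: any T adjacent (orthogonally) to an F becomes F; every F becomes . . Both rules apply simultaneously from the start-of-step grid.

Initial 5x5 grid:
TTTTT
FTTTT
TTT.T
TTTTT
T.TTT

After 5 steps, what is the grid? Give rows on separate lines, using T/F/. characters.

Step 1: 3 trees catch fire, 1 burn out
  FTTTT
  .FTTT
  FTT.T
  TTTTT
  T.TTT
Step 2: 4 trees catch fire, 3 burn out
  .FTTT
  ..FTT
  .FT.T
  FTTTT
  T.TTT
Step 3: 5 trees catch fire, 4 burn out
  ..FTT
  ...FT
  ..F.T
  .FTTT
  F.TTT
Step 4: 3 trees catch fire, 5 burn out
  ...FT
  ....F
  ....T
  ..FTT
  ..TTT
Step 5: 4 trees catch fire, 3 burn out
  ....F
  .....
  ....F
  ...FT
  ..FTT

....F
.....
....F
...FT
..FTT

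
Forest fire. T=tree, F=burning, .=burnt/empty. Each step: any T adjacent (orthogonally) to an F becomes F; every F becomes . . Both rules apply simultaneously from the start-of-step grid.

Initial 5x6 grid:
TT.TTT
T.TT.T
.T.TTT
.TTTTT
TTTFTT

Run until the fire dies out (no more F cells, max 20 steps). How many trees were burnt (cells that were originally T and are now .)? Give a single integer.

Answer: 20

Derivation:
Step 1: +3 fires, +1 burnt (F count now 3)
Step 2: +5 fires, +3 burnt (F count now 5)
Step 3: +5 fires, +5 burnt (F count now 5)
Step 4: +4 fires, +5 burnt (F count now 4)
Step 5: +2 fires, +4 burnt (F count now 2)
Step 6: +1 fires, +2 burnt (F count now 1)
Step 7: +0 fires, +1 burnt (F count now 0)
Fire out after step 7
Initially T: 23, now '.': 27
Total burnt (originally-T cells now '.'): 20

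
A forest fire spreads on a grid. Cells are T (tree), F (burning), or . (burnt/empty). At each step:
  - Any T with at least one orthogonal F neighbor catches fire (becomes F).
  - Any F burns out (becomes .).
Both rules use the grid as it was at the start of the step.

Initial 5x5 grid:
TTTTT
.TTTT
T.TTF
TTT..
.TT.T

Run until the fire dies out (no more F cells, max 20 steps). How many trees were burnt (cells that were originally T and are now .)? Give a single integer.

Step 1: +2 fires, +1 burnt (F count now 2)
Step 2: +3 fires, +2 burnt (F count now 3)
Step 3: +3 fires, +3 burnt (F count now 3)
Step 4: +4 fires, +3 burnt (F count now 4)
Step 5: +3 fires, +4 burnt (F count now 3)
Step 6: +2 fires, +3 burnt (F count now 2)
Step 7: +0 fires, +2 burnt (F count now 0)
Fire out after step 7
Initially T: 18, now '.': 24
Total burnt (originally-T cells now '.'): 17

Answer: 17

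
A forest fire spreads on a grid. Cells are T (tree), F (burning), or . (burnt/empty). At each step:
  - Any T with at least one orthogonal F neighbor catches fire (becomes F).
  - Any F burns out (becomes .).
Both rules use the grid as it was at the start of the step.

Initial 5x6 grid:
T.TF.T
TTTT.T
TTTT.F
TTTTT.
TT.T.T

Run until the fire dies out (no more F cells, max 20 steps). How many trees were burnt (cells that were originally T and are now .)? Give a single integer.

Step 1: +3 fires, +2 burnt (F count now 3)
Step 2: +3 fires, +3 burnt (F count now 3)
Step 3: +3 fires, +3 burnt (F count now 3)
Step 4: +5 fires, +3 burnt (F count now 5)
Step 5: +3 fires, +5 burnt (F count now 3)
Step 6: +2 fires, +3 burnt (F count now 2)
Step 7: +1 fires, +2 burnt (F count now 1)
Step 8: +0 fires, +1 burnt (F count now 0)
Fire out after step 8
Initially T: 21, now '.': 29
Total burnt (originally-T cells now '.'): 20

Answer: 20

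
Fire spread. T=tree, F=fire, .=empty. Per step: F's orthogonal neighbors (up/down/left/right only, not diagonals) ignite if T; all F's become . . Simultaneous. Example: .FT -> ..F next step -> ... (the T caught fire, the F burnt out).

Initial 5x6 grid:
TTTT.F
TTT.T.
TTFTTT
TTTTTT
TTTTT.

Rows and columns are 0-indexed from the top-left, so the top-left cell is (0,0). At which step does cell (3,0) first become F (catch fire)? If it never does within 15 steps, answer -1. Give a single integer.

Step 1: cell (3,0)='T' (+4 fires, +2 burnt)
Step 2: cell (3,0)='T' (+7 fires, +4 burnt)
Step 3: cell (3,0)='F' (+9 fires, +7 burnt)
  -> target ignites at step 3
Step 4: cell (3,0)='.' (+4 fires, +9 burnt)
Step 5: cell (3,0)='.' (+0 fires, +4 burnt)
  fire out at step 5

3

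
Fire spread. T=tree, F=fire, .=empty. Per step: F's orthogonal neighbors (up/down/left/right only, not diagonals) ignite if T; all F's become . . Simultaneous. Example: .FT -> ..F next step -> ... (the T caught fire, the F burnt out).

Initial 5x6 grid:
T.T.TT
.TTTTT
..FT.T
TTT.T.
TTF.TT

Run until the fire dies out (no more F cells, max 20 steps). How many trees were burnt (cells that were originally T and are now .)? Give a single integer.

Answer: 15

Derivation:
Step 1: +4 fires, +2 burnt (F count now 4)
Step 2: +5 fires, +4 burnt (F count now 5)
Step 3: +2 fires, +5 burnt (F count now 2)
Step 4: +2 fires, +2 burnt (F count now 2)
Step 5: +2 fires, +2 burnt (F count now 2)
Step 6: +0 fires, +2 burnt (F count now 0)
Fire out after step 6
Initially T: 19, now '.': 26
Total burnt (originally-T cells now '.'): 15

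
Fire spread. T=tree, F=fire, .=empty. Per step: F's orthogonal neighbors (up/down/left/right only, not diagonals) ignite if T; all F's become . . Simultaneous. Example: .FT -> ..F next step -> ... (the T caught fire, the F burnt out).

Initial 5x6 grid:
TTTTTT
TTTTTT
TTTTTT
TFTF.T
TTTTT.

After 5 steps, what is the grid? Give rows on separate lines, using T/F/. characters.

Step 1: 6 trees catch fire, 2 burn out
  TTTTTT
  TTTTTT
  TFTFTT
  F.F..T
  TFTFT.
Step 2: 8 trees catch fire, 6 burn out
  TTTTTT
  TFTFTT
  F.F.FT
  .....T
  F.F.F.
Step 3: 6 trees catch fire, 8 burn out
  TFTFTT
  F.F.FT
  .....F
  .....T
  ......
Step 4: 5 trees catch fire, 6 burn out
  F.F.FT
  .....F
  ......
  .....F
  ......
Step 5: 1 trees catch fire, 5 burn out
  .....F
  ......
  ......
  ......
  ......

.....F
......
......
......
......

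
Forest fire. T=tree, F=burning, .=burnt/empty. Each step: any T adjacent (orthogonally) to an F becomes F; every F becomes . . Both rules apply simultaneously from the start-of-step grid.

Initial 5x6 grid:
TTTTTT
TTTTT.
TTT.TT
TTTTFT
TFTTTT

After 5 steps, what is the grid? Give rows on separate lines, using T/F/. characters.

Step 1: 7 trees catch fire, 2 burn out
  TTTTTT
  TTTTT.
  TTT.FT
  TFTF.F
  F.FTFT
Step 2: 7 trees catch fire, 7 burn out
  TTTTTT
  TTTTF.
  TFT..F
  F.F...
  ...F.F
Step 3: 5 trees catch fire, 7 burn out
  TTTTFT
  TFTF..
  F.F...
  ......
  ......
Step 4: 5 trees catch fire, 5 burn out
  TFTF.F
  F.F...
  ......
  ......
  ......
Step 5: 2 trees catch fire, 5 burn out
  F.F...
  ......
  ......
  ......
  ......

F.F...
......
......
......
......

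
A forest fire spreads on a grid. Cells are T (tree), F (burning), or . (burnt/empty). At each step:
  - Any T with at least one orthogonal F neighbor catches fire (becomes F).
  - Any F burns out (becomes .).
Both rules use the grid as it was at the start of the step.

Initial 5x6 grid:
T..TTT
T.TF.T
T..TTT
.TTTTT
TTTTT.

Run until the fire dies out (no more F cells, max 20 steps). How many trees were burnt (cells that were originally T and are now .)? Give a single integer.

Answer: 18

Derivation:
Step 1: +3 fires, +1 burnt (F count now 3)
Step 2: +3 fires, +3 burnt (F count now 3)
Step 3: +5 fires, +3 burnt (F count now 5)
Step 4: +5 fires, +5 burnt (F count now 5)
Step 5: +1 fires, +5 burnt (F count now 1)
Step 6: +1 fires, +1 burnt (F count now 1)
Step 7: +0 fires, +1 burnt (F count now 0)
Fire out after step 7
Initially T: 21, now '.': 27
Total burnt (originally-T cells now '.'): 18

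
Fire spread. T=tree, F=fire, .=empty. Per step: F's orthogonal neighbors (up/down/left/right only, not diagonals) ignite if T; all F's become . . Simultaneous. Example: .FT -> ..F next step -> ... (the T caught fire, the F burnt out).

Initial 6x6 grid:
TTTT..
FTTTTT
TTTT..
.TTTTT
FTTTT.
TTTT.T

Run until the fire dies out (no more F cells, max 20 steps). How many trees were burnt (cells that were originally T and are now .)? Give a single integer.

Step 1: +5 fires, +2 burnt (F count now 5)
Step 2: +6 fires, +5 burnt (F count now 6)
Step 3: +6 fires, +6 burnt (F count now 6)
Step 4: +6 fires, +6 burnt (F count now 6)
Step 5: +2 fires, +6 burnt (F count now 2)
Step 6: +1 fires, +2 burnt (F count now 1)
Step 7: +0 fires, +1 burnt (F count now 0)
Fire out after step 7
Initially T: 27, now '.': 35
Total burnt (originally-T cells now '.'): 26

Answer: 26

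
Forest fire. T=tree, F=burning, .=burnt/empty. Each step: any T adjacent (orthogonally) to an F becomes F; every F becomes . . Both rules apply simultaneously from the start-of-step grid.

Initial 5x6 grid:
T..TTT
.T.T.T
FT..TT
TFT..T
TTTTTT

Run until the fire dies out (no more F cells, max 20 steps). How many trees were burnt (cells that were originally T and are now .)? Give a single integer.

Answer: 18

Derivation:
Step 1: +4 fires, +2 burnt (F count now 4)
Step 2: +3 fires, +4 burnt (F count now 3)
Step 3: +1 fires, +3 burnt (F count now 1)
Step 4: +1 fires, +1 burnt (F count now 1)
Step 5: +1 fires, +1 burnt (F count now 1)
Step 6: +1 fires, +1 burnt (F count now 1)
Step 7: +1 fires, +1 burnt (F count now 1)
Step 8: +2 fires, +1 burnt (F count now 2)
Step 9: +1 fires, +2 burnt (F count now 1)
Step 10: +1 fires, +1 burnt (F count now 1)
Step 11: +1 fires, +1 burnt (F count now 1)
Step 12: +1 fires, +1 burnt (F count now 1)
Step 13: +0 fires, +1 burnt (F count now 0)
Fire out after step 13
Initially T: 19, now '.': 29
Total burnt (originally-T cells now '.'): 18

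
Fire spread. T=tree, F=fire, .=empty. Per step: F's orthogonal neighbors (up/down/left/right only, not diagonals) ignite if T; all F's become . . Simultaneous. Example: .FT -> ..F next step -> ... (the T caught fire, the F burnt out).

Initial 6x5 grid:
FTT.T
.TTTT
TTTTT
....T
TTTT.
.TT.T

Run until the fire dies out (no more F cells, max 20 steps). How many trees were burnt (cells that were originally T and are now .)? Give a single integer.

Step 1: +1 fires, +1 burnt (F count now 1)
Step 2: +2 fires, +1 burnt (F count now 2)
Step 3: +2 fires, +2 burnt (F count now 2)
Step 4: +3 fires, +2 burnt (F count now 3)
Step 5: +2 fires, +3 burnt (F count now 2)
Step 6: +2 fires, +2 burnt (F count now 2)
Step 7: +1 fires, +2 burnt (F count now 1)
Step 8: +0 fires, +1 burnt (F count now 0)
Fire out after step 8
Initially T: 20, now '.': 23
Total burnt (originally-T cells now '.'): 13

Answer: 13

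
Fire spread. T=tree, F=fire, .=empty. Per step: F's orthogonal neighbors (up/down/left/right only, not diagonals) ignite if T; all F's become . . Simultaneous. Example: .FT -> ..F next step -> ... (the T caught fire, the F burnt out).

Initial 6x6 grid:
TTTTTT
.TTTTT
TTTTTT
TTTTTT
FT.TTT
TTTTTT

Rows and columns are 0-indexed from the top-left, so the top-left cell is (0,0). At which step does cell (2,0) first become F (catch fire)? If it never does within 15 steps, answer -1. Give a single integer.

Step 1: cell (2,0)='T' (+3 fires, +1 burnt)
Step 2: cell (2,0)='F' (+3 fires, +3 burnt)
  -> target ignites at step 2
Step 3: cell (2,0)='.' (+3 fires, +3 burnt)
Step 4: cell (2,0)='.' (+4 fires, +3 burnt)
Step 5: cell (2,0)='.' (+6 fires, +4 burnt)
Step 6: cell (2,0)='.' (+7 fires, +6 burnt)
Step 7: cell (2,0)='.' (+4 fires, +7 burnt)
Step 8: cell (2,0)='.' (+2 fires, +4 burnt)
Step 9: cell (2,0)='.' (+1 fires, +2 burnt)
Step 10: cell (2,0)='.' (+0 fires, +1 burnt)
  fire out at step 10

2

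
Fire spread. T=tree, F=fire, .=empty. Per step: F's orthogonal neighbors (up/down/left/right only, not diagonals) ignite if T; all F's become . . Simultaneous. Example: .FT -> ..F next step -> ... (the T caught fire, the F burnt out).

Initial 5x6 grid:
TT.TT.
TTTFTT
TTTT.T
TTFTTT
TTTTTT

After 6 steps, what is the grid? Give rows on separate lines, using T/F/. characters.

Step 1: 8 trees catch fire, 2 burn out
  TT.FT.
  TTF.FT
  TTFF.T
  TF.FTT
  TTFTTT
Step 2: 8 trees catch fire, 8 burn out
  TT..F.
  TF...F
  TF...T
  F...FT
  TF.FTT
Step 3: 7 trees catch fire, 8 burn out
  TF....
  F.....
  F....F
  .....F
  F...FT
Step 4: 2 trees catch fire, 7 burn out
  F.....
  ......
  ......
  ......
  .....F
Step 5: 0 trees catch fire, 2 burn out
  ......
  ......
  ......
  ......
  ......
Step 6: 0 trees catch fire, 0 burn out
  ......
  ......
  ......
  ......
  ......

......
......
......
......
......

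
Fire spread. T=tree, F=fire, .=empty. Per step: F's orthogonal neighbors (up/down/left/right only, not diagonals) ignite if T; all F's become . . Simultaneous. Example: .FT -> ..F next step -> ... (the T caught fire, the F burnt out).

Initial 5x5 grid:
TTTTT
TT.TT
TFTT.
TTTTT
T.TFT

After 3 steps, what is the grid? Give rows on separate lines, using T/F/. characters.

Step 1: 7 trees catch fire, 2 burn out
  TTTTT
  TF.TT
  F.FT.
  TFTFT
  T.F.F
Step 2: 6 trees catch fire, 7 burn out
  TFTTT
  F..TT
  ...F.
  F.F.F
  T....
Step 3: 4 trees catch fire, 6 burn out
  F.FTT
  ...FT
  .....
  .....
  F....

F.FTT
...FT
.....
.....
F....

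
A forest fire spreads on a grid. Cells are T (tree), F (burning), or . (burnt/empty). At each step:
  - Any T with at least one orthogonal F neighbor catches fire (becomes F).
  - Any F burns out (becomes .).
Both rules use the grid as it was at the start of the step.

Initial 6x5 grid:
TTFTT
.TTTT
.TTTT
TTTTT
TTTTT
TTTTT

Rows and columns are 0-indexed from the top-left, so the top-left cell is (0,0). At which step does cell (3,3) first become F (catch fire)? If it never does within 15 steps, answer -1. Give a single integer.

Step 1: cell (3,3)='T' (+3 fires, +1 burnt)
Step 2: cell (3,3)='T' (+5 fires, +3 burnt)
Step 3: cell (3,3)='T' (+4 fires, +5 burnt)
Step 4: cell (3,3)='F' (+4 fires, +4 burnt)
  -> target ignites at step 4
Step 5: cell (3,3)='.' (+5 fires, +4 burnt)
Step 6: cell (3,3)='.' (+4 fires, +5 burnt)
Step 7: cell (3,3)='.' (+2 fires, +4 burnt)
Step 8: cell (3,3)='.' (+0 fires, +2 burnt)
  fire out at step 8

4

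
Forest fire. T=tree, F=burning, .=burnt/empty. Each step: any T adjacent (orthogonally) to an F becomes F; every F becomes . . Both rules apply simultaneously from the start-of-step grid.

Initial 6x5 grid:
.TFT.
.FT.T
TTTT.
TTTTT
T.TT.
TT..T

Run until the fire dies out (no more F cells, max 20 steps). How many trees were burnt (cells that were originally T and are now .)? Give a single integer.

Step 1: +4 fires, +2 burnt (F count now 4)
Step 2: +3 fires, +4 burnt (F count now 3)
Step 3: +3 fires, +3 burnt (F count now 3)
Step 4: +3 fires, +3 burnt (F count now 3)
Step 5: +3 fires, +3 burnt (F count now 3)
Step 6: +1 fires, +3 burnt (F count now 1)
Step 7: +0 fires, +1 burnt (F count now 0)
Fire out after step 7
Initially T: 19, now '.': 28
Total burnt (originally-T cells now '.'): 17

Answer: 17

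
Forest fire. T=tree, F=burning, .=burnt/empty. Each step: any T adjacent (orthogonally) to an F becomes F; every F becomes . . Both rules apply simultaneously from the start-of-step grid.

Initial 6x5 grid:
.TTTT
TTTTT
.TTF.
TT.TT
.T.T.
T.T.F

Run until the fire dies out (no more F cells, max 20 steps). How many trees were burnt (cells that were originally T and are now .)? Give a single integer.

Step 1: +3 fires, +2 burnt (F count now 3)
Step 2: +6 fires, +3 burnt (F count now 6)
Step 3: +4 fires, +6 burnt (F count now 4)
Step 4: +4 fires, +4 burnt (F count now 4)
Step 5: +0 fires, +4 burnt (F count now 0)
Fire out after step 5
Initially T: 19, now '.': 28
Total burnt (originally-T cells now '.'): 17

Answer: 17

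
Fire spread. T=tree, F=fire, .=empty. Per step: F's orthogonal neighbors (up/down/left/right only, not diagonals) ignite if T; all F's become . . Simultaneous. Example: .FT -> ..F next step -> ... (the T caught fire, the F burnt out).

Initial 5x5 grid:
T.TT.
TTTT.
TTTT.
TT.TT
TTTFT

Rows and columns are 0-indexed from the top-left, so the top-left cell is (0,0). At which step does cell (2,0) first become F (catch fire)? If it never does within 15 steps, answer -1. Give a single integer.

Step 1: cell (2,0)='T' (+3 fires, +1 burnt)
Step 2: cell (2,0)='T' (+3 fires, +3 burnt)
Step 3: cell (2,0)='T' (+4 fires, +3 burnt)
Step 4: cell (2,0)='T' (+4 fires, +4 burnt)
Step 5: cell (2,0)='F' (+3 fires, +4 burnt)
  -> target ignites at step 5
Step 6: cell (2,0)='.' (+1 fires, +3 burnt)
Step 7: cell (2,0)='.' (+1 fires, +1 burnt)
Step 8: cell (2,0)='.' (+0 fires, +1 burnt)
  fire out at step 8

5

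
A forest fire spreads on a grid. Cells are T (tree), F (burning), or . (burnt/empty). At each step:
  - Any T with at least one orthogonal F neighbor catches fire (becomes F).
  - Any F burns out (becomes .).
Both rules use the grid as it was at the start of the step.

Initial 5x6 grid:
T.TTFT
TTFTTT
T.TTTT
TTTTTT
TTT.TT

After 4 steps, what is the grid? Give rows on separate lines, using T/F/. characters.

Step 1: 7 trees catch fire, 2 burn out
  T.FF.F
  TF.FFT
  T.FTTT
  TTTTTT
  TTT.TT
Step 2: 5 trees catch fire, 7 burn out
  T.....
  F....F
  T..FFT
  TTFTTT
  TTT.TT
Step 3: 7 trees catch fire, 5 burn out
  F.....
  ......
  F....F
  TF.FFT
  TTF.TT
Step 4: 4 trees catch fire, 7 burn out
  ......
  ......
  ......
  F....F
  TF..FT

......
......
......
F....F
TF..FT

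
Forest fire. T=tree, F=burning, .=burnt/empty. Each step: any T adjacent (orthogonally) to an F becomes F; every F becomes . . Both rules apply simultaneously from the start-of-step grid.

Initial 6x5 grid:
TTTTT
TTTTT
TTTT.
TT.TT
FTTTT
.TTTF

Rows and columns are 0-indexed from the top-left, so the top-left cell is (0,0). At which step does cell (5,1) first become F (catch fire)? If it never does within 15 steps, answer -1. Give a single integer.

Step 1: cell (5,1)='T' (+4 fires, +2 burnt)
Step 2: cell (5,1)='F' (+7 fires, +4 burnt)
  -> target ignites at step 2
Step 3: cell (5,1)='.' (+3 fires, +7 burnt)
Step 4: cell (5,1)='.' (+4 fires, +3 burnt)
Step 5: cell (5,1)='.' (+3 fires, +4 burnt)
Step 6: cell (5,1)='.' (+3 fires, +3 burnt)
Step 7: cell (5,1)='.' (+1 fires, +3 burnt)
Step 8: cell (5,1)='.' (+0 fires, +1 burnt)
  fire out at step 8

2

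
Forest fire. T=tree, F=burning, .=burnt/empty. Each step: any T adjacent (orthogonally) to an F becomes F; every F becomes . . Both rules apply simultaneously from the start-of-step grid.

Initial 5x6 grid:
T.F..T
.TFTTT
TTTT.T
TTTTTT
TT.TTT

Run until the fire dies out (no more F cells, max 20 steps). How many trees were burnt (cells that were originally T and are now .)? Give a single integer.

Step 1: +3 fires, +2 burnt (F count now 3)
Step 2: +4 fires, +3 burnt (F count now 4)
Step 3: +4 fires, +4 burnt (F count now 4)
Step 4: +6 fires, +4 burnt (F count now 6)
Step 5: +3 fires, +6 burnt (F count now 3)
Step 6: +1 fires, +3 burnt (F count now 1)
Step 7: +0 fires, +1 burnt (F count now 0)
Fire out after step 7
Initially T: 22, now '.': 29
Total burnt (originally-T cells now '.'): 21

Answer: 21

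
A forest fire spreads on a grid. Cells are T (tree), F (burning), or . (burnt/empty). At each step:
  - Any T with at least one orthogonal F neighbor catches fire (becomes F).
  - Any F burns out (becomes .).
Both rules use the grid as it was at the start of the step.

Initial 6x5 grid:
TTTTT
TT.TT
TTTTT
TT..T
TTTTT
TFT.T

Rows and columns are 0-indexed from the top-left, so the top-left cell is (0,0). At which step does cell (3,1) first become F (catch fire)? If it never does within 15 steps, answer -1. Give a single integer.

Step 1: cell (3,1)='T' (+3 fires, +1 burnt)
Step 2: cell (3,1)='F' (+3 fires, +3 burnt)
  -> target ignites at step 2
Step 3: cell (3,1)='.' (+3 fires, +3 burnt)
Step 4: cell (3,1)='.' (+4 fires, +3 burnt)
Step 5: cell (3,1)='.' (+5 fires, +4 burnt)
Step 6: cell (3,1)='.' (+4 fires, +5 burnt)
Step 7: cell (3,1)='.' (+2 fires, +4 burnt)
Step 8: cell (3,1)='.' (+1 fires, +2 burnt)
Step 9: cell (3,1)='.' (+0 fires, +1 burnt)
  fire out at step 9

2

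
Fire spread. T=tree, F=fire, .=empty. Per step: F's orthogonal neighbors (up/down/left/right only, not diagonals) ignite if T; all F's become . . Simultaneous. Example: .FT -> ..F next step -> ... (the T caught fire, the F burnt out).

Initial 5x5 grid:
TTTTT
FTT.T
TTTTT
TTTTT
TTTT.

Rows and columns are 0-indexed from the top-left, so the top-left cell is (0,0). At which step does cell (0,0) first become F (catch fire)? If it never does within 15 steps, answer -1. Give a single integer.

Step 1: cell (0,0)='F' (+3 fires, +1 burnt)
  -> target ignites at step 1
Step 2: cell (0,0)='.' (+4 fires, +3 burnt)
Step 3: cell (0,0)='.' (+4 fires, +4 burnt)
Step 4: cell (0,0)='.' (+4 fires, +4 burnt)
Step 5: cell (0,0)='.' (+4 fires, +4 burnt)
Step 6: cell (0,0)='.' (+3 fires, +4 burnt)
Step 7: cell (0,0)='.' (+0 fires, +3 burnt)
  fire out at step 7

1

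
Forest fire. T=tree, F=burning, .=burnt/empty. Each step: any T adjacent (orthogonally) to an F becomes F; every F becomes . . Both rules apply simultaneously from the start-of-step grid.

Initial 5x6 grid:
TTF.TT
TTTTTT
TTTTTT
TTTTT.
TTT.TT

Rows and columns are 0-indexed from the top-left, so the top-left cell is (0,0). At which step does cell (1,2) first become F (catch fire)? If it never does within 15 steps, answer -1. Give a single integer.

Step 1: cell (1,2)='F' (+2 fires, +1 burnt)
  -> target ignites at step 1
Step 2: cell (1,2)='.' (+4 fires, +2 burnt)
Step 3: cell (1,2)='.' (+5 fires, +4 burnt)
Step 4: cell (1,2)='.' (+7 fires, +5 burnt)
Step 5: cell (1,2)='.' (+5 fires, +7 burnt)
Step 6: cell (1,2)='.' (+2 fires, +5 burnt)
Step 7: cell (1,2)='.' (+1 fires, +2 burnt)
Step 8: cell (1,2)='.' (+0 fires, +1 burnt)
  fire out at step 8

1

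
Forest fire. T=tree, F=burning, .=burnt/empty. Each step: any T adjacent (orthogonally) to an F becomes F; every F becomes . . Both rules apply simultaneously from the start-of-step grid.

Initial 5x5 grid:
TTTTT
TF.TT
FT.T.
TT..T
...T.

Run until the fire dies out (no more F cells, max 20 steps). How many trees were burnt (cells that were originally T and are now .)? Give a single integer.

Answer: 12

Derivation:
Step 1: +4 fires, +2 burnt (F count now 4)
Step 2: +3 fires, +4 burnt (F count now 3)
Step 3: +1 fires, +3 burnt (F count now 1)
Step 4: +2 fires, +1 burnt (F count now 2)
Step 5: +2 fires, +2 burnt (F count now 2)
Step 6: +0 fires, +2 burnt (F count now 0)
Fire out after step 6
Initially T: 14, now '.': 23
Total burnt (originally-T cells now '.'): 12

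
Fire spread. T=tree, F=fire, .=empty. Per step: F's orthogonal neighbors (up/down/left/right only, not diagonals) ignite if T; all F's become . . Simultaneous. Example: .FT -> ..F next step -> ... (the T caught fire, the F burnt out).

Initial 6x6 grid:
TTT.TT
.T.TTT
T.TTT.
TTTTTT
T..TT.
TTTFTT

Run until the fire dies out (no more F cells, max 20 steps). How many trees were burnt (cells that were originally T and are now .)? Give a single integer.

Answer: 23

Derivation:
Step 1: +3 fires, +1 burnt (F count now 3)
Step 2: +4 fires, +3 burnt (F count now 4)
Step 3: +4 fires, +4 burnt (F count now 4)
Step 4: +6 fires, +4 burnt (F count now 6)
Step 5: +2 fires, +6 burnt (F count now 2)
Step 6: +3 fires, +2 burnt (F count now 3)
Step 7: +1 fires, +3 burnt (F count now 1)
Step 8: +0 fires, +1 burnt (F count now 0)
Fire out after step 8
Initially T: 27, now '.': 32
Total burnt (originally-T cells now '.'): 23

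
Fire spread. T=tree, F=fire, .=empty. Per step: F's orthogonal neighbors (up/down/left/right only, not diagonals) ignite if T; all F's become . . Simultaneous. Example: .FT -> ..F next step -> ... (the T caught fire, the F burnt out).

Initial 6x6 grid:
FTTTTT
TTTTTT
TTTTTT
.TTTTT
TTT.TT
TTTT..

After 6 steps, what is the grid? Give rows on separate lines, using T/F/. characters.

Step 1: 2 trees catch fire, 1 burn out
  .FTTTT
  FTTTTT
  TTTTTT
  .TTTTT
  TTT.TT
  TTTT..
Step 2: 3 trees catch fire, 2 burn out
  ..FTTT
  .FTTTT
  FTTTTT
  .TTTTT
  TTT.TT
  TTTT..
Step 3: 3 trees catch fire, 3 burn out
  ...FTT
  ..FTTT
  .FTTTT
  .TTTTT
  TTT.TT
  TTTT..
Step 4: 4 trees catch fire, 3 burn out
  ....FT
  ...FTT
  ..FTTT
  .FTTTT
  TTT.TT
  TTTT..
Step 5: 5 trees catch fire, 4 burn out
  .....F
  ....FT
  ...FTT
  ..FTTT
  TFT.TT
  TTTT..
Step 6: 6 trees catch fire, 5 burn out
  ......
  .....F
  ....FT
  ...FTT
  F.F.TT
  TFTT..

......
.....F
....FT
...FTT
F.F.TT
TFTT..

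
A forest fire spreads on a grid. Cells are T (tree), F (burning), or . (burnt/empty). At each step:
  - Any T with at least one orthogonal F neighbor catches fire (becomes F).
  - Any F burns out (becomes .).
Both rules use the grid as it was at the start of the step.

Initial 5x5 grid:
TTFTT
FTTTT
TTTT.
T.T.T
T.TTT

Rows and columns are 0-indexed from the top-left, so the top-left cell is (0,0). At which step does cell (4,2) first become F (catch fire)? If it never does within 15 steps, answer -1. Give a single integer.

Step 1: cell (4,2)='T' (+6 fires, +2 burnt)
Step 2: cell (4,2)='T' (+5 fires, +6 burnt)
Step 3: cell (4,2)='T' (+4 fires, +5 burnt)
Step 4: cell (4,2)='F' (+1 fires, +4 burnt)
  -> target ignites at step 4
Step 5: cell (4,2)='.' (+1 fires, +1 burnt)
Step 6: cell (4,2)='.' (+1 fires, +1 burnt)
Step 7: cell (4,2)='.' (+1 fires, +1 burnt)
Step 8: cell (4,2)='.' (+0 fires, +1 burnt)
  fire out at step 8

4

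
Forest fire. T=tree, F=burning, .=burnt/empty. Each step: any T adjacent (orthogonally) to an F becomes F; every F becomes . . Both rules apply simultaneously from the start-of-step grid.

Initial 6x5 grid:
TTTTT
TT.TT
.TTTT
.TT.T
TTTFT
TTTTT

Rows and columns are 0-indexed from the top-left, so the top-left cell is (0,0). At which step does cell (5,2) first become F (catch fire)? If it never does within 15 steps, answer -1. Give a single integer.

Step 1: cell (5,2)='T' (+3 fires, +1 burnt)
Step 2: cell (5,2)='F' (+5 fires, +3 burnt)
  -> target ignites at step 2
Step 3: cell (5,2)='.' (+5 fires, +5 burnt)
Step 4: cell (5,2)='.' (+4 fires, +5 burnt)
Step 5: cell (5,2)='.' (+3 fires, +4 burnt)
Step 6: cell (5,2)='.' (+3 fires, +3 burnt)
Step 7: cell (5,2)='.' (+2 fires, +3 burnt)
Step 8: cell (5,2)='.' (+0 fires, +2 burnt)
  fire out at step 8

2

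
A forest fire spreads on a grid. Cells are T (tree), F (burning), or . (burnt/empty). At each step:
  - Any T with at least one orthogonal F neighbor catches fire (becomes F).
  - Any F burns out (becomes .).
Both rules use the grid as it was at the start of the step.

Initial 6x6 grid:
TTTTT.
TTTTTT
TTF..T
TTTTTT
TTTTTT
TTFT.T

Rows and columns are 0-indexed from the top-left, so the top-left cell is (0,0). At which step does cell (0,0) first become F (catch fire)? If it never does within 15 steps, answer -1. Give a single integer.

Step 1: cell (0,0)='T' (+6 fires, +2 burnt)
Step 2: cell (0,0)='T' (+9 fires, +6 burnt)
Step 3: cell (0,0)='T' (+8 fires, +9 burnt)
Step 4: cell (0,0)='F' (+5 fires, +8 burnt)
  -> target ignites at step 4
Step 5: cell (0,0)='.' (+2 fires, +5 burnt)
Step 6: cell (0,0)='.' (+0 fires, +2 burnt)
  fire out at step 6

4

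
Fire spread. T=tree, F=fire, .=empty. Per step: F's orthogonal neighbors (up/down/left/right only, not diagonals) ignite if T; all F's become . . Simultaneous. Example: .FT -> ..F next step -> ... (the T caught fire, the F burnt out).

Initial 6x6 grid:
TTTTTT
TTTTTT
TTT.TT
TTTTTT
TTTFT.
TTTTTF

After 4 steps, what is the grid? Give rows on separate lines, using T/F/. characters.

Step 1: 5 trees catch fire, 2 burn out
  TTTTTT
  TTTTTT
  TTT.TT
  TTTFTT
  TTF.F.
  TTTFF.
Step 2: 4 trees catch fire, 5 burn out
  TTTTTT
  TTTTTT
  TTT.TT
  TTF.FT
  TF....
  TTF...
Step 3: 6 trees catch fire, 4 burn out
  TTTTTT
  TTTTTT
  TTF.FT
  TF...F
  F.....
  TF....
Step 4: 6 trees catch fire, 6 burn out
  TTTTTT
  TTFTFT
  TF...F
  F.....
  ......
  F.....

TTTTTT
TTFTFT
TF...F
F.....
......
F.....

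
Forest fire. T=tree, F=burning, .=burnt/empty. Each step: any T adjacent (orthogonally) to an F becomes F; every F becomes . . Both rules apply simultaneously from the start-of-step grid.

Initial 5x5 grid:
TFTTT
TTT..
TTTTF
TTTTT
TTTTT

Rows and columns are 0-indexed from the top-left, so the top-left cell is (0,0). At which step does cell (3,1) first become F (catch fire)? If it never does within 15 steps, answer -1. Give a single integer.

Step 1: cell (3,1)='T' (+5 fires, +2 burnt)
Step 2: cell (3,1)='T' (+7 fires, +5 burnt)
Step 3: cell (3,1)='F' (+5 fires, +7 burnt)
  -> target ignites at step 3
Step 4: cell (3,1)='.' (+3 fires, +5 burnt)
Step 5: cell (3,1)='.' (+1 fires, +3 burnt)
Step 6: cell (3,1)='.' (+0 fires, +1 burnt)
  fire out at step 6

3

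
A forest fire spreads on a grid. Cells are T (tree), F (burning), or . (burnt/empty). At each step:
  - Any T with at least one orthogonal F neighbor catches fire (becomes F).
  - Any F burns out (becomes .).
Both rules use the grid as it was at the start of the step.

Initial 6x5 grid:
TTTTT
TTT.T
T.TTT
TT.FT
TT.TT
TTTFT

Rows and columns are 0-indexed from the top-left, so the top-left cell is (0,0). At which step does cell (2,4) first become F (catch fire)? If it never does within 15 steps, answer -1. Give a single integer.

Step 1: cell (2,4)='T' (+5 fires, +2 burnt)
Step 2: cell (2,4)='F' (+4 fires, +5 burnt)
  -> target ignites at step 2
Step 3: cell (2,4)='.' (+4 fires, +4 burnt)
Step 4: cell (2,4)='.' (+5 fires, +4 burnt)
Step 5: cell (2,4)='.' (+4 fires, +5 burnt)
Step 6: cell (2,4)='.' (+2 fires, +4 burnt)
Step 7: cell (2,4)='.' (+0 fires, +2 burnt)
  fire out at step 7

2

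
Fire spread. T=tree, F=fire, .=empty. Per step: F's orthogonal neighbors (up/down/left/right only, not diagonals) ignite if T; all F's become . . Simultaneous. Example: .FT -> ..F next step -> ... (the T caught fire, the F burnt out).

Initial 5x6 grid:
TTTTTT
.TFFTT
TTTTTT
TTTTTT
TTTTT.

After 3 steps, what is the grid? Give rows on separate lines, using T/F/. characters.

Step 1: 6 trees catch fire, 2 burn out
  TTFFTT
  .F..FT
  TTFFTT
  TTTTTT
  TTTTT.
Step 2: 7 trees catch fire, 6 burn out
  TF..FT
  .....F
  TF..FT
  TTFFTT
  TTTTT.
Step 3: 8 trees catch fire, 7 burn out
  F....F
  ......
  F....F
  TF..FT
  TTFFT.

F....F
......
F....F
TF..FT
TTFFT.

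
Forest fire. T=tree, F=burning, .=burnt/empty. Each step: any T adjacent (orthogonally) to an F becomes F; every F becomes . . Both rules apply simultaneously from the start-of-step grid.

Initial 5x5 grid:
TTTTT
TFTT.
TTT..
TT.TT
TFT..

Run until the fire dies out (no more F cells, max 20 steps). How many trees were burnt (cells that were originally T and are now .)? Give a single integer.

Answer: 15

Derivation:
Step 1: +7 fires, +2 burnt (F count now 7)
Step 2: +6 fires, +7 burnt (F count now 6)
Step 3: +1 fires, +6 burnt (F count now 1)
Step 4: +1 fires, +1 burnt (F count now 1)
Step 5: +0 fires, +1 burnt (F count now 0)
Fire out after step 5
Initially T: 17, now '.': 23
Total burnt (originally-T cells now '.'): 15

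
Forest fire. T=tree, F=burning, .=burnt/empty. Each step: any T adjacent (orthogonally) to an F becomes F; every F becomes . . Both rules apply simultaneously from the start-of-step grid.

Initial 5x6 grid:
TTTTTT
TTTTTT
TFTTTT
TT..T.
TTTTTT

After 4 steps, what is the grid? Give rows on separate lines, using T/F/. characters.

Step 1: 4 trees catch fire, 1 burn out
  TTTTTT
  TFTTTT
  F.FTTT
  TF..T.
  TTTTTT
Step 2: 6 trees catch fire, 4 burn out
  TFTTTT
  F.FTTT
  ...FTT
  F...T.
  TFTTTT
Step 3: 6 trees catch fire, 6 burn out
  F.FTTT
  ...FTT
  ....FT
  ....T.
  F.FTTT
Step 4: 5 trees catch fire, 6 burn out
  ...FTT
  ....FT
  .....F
  ....F.
  ...FTT

...FTT
....FT
.....F
....F.
...FTT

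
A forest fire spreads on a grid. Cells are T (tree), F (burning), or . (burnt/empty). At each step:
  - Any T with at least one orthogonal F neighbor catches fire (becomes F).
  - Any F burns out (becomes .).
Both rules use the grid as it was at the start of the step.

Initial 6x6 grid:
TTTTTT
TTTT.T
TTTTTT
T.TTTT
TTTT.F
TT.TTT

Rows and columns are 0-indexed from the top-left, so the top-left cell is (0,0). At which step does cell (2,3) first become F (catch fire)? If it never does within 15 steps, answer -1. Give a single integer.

Step 1: cell (2,3)='T' (+2 fires, +1 burnt)
Step 2: cell (2,3)='T' (+3 fires, +2 burnt)
Step 3: cell (2,3)='T' (+4 fires, +3 burnt)
Step 4: cell (2,3)='F' (+4 fires, +4 burnt)
  -> target ignites at step 4
Step 5: cell (2,3)='.' (+4 fires, +4 burnt)
Step 6: cell (2,3)='.' (+4 fires, +4 burnt)
Step 7: cell (2,3)='.' (+5 fires, +4 burnt)
Step 8: cell (2,3)='.' (+4 fires, +5 burnt)
Step 9: cell (2,3)='.' (+1 fires, +4 burnt)
Step 10: cell (2,3)='.' (+0 fires, +1 burnt)
  fire out at step 10

4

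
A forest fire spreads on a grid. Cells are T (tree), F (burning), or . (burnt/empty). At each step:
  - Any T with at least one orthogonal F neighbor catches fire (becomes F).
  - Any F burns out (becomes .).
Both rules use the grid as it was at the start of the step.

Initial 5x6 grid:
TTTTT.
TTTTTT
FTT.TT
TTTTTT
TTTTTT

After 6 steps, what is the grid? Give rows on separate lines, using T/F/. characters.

Step 1: 3 trees catch fire, 1 burn out
  TTTTT.
  FTTTTT
  .FT.TT
  FTTTTT
  TTTTTT
Step 2: 5 trees catch fire, 3 burn out
  FTTTT.
  .FTTTT
  ..F.TT
  .FTTTT
  FTTTTT
Step 3: 4 trees catch fire, 5 burn out
  .FTTT.
  ..FTTT
  ....TT
  ..FTTT
  .FTTTT
Step 4: 4 trees catch fire, 4 burn out
  ..FTT.
  ...FTT
  ....TT
  ...FTT
  ..FTTT
Step 5: 4 trees catch fire, 4 burn out
  ...FT.
  ....FT
  ....TT
  ....FT
  ...FTT
Step 6: 5 trees catch fire, 4 burn out
  ....F.
  .....F
  ....FT
  .....F
  ....FT

....F.
.....F
....FT
.....F
....FT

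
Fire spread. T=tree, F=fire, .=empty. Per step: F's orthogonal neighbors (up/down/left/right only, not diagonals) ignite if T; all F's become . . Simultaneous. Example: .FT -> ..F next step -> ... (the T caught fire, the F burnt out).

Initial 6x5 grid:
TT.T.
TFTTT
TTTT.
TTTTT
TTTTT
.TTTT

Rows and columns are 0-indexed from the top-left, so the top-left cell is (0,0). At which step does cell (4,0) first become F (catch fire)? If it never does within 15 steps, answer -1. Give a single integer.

Step 1: cell (4,0)='T' (+4 fires, +1 burnt)
Step 2: cell (4,0)='T' (+5 fires, +4 burnt)
Step 3: cell (4,0)='T' (+6 fires, +5 burnt)
Step 4: cell (4,0)='F' (+4 fires, +6 burnt)
  -> target ignites at step 4
Step 5: cell (4,0)='.' (+3 fires, +4 burnt)
Step 6: cell (4,0)='.' (+2 fires, +3 burnt)
Step 7: cell (4,0)='.' (+1 fires, +2 burnt)
Step 8: cell (4,0)='.' (+0 fires, +1 burnt)
  fire out at step 8

4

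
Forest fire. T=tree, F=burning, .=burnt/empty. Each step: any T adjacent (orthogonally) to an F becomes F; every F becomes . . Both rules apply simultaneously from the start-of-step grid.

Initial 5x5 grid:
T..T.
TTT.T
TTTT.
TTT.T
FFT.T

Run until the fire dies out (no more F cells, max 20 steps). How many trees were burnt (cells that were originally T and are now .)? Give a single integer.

Step 1: +3 fires, +2 burnt (F count now 3)
Step 2: +3 fires, +3 burnt (F count now 3)
Step 3: +3 fires, +3 burnt (F count now 3)
Step 4: +3 fires, +3 burnt (F count now 3)
Step 5: +0 fires, +3 burnt (F count now 0)
Fire out after step 5
Initially T: 16, now '.': 21
Total burnt (originally-T cells now '.'): 12

Answer: 12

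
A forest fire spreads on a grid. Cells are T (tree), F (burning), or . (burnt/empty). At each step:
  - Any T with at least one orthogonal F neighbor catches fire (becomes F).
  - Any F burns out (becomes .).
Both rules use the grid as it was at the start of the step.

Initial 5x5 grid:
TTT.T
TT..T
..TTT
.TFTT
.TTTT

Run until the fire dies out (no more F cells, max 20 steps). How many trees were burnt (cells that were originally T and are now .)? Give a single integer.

Answer: 12

Derivation:
Step 1: +4 fires, +1 burnt (F count now 4)
Step 2: +4 fires, +4 burnt (F count now 4)
Step 3: +2 fires, +4 burnt (F count now 2)
Step 4: +1 fires, +2 burnt (F count now 1)
Step 5: +1 fires, +1 burnt (F count now 1)
Step 6: +0 fires, +1 burnt (F count now 0)
Fire out after step 6
Initially T: 17, now '.': 20
Total burnt (originally-T cells now '.'): 12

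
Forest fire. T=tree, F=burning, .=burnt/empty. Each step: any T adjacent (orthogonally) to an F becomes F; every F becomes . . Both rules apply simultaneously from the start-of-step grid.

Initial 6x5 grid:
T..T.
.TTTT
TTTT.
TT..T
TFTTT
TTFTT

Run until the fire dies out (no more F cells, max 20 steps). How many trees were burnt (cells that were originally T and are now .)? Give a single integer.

Answer: 20

Derivation:
Step 1: +5 fires, +2 burnt (F count now 5)
Step 2: +5 fires, +5 burnt (F count now 5)
Step 3: +4 fires, +5 burnt (F count now 4)
Step 4: +3 fires, +4 burnt (F count now 3)
Step 5: +1 fires, +3 burnt (F count now 1)
Step 6: +2 fires, +1 burnt (F count now 2)
Step 7: +0 fires, +2 burnt (F count now 0)
Fire out after step 7
Initially T: 21, now '.': 29
Total burnt (originally-T cells now '.'): 20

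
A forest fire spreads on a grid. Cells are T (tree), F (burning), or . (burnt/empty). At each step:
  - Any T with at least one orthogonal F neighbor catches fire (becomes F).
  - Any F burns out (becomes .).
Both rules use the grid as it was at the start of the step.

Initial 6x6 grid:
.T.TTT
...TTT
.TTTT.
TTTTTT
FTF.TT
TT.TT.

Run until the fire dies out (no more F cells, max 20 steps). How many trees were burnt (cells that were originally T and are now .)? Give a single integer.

Answer: 23

Derivation:
Step 1: +4 fires, +2 burnt (F count now 4)
Step 2: +4 fires, +4 burnt (F count now 4)
Step 3: +3 fires, +4 burnt (F count now 3)
Step 4: +4 fires, +3 burnt (F count now 4)
Step 5: +4 fires, +4 burnt (F count now 4)
Step 6: +3 fires, +4 burnt (F count now 3)
Step 7: +1 fires, +3 burnt (F count now 1)
Step 8: +0 fires, +1 burnt (F count now 0)
Fire out after step 8
Initially T: 24, now '.': 35
Total burnt (originally-T cells now '.'): 23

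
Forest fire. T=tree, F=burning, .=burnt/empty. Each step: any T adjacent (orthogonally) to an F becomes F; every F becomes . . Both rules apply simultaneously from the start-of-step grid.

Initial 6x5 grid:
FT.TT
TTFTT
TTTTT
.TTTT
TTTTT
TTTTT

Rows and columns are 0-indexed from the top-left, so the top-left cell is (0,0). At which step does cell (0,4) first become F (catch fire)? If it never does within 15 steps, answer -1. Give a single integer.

Step 1: cell (0,4)='T' (+5 fires, +2 burnt)
Step 2: cell (0,4)='T' (+6 fires, +5 burnt)
Step 3: cell (0,4)='F' (+5 fires, +6 burnt)
  -> target ignites at step 3
Step 4: cell (0,4)='.' (+4 fires, +5 burnt)
Step 5: cell (0,4)='.' (+4 fires, +4 burnt)
Step 6: cell (0,4)='.' (+2 fires, +4 burnt)
Step 7: cell (0,4)='.' (+0 fires, +2 burnt)
  fire out at step 7

3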